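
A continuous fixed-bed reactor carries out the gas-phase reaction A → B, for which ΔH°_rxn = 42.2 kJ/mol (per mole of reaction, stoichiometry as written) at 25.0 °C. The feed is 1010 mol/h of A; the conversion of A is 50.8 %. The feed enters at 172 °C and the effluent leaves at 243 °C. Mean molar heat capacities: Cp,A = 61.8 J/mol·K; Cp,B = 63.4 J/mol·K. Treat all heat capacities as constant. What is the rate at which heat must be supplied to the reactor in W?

Extent of reaction ξ = 0.508 × 1010 = 513.08 mol/h
Reaction term: ξ·ΔH°_rxn = 513.08 × 42.2 = 21652 kJ/h
Sensible, feed 172→25 °C: -9175.4 kJ/h
Outlet flows (mol/h): A 496.92, B 513.08
Sensible, products 25→243 °C: 13786 kJ/h
Q = ΔH = 26263 kJ/h = 7.2952 kW
Heat supplied = 7295.2 W

Q_in = 7300 W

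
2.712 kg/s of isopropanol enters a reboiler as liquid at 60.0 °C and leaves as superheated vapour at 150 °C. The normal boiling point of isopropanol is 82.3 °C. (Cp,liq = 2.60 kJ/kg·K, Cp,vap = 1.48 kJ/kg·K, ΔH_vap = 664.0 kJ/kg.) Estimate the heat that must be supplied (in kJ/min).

liquid 60.0→82.3 °C: 57.98 kJ/kg
vaporisation at 82.3 °C: 664 kJ/kg
vapour 82.3→150 °C: 100.2 kJ/kg
Δh = 57.98 + 664 + 100.2 = 822.18 kJ/kg
Q = ṁ·Δh = 2.712 kg/s × 822.18 kJ/kg = 2229.7 kJ/s
|Q| = 2229.7 kW = 133780 kJ/min

Q = 134000 kJ/min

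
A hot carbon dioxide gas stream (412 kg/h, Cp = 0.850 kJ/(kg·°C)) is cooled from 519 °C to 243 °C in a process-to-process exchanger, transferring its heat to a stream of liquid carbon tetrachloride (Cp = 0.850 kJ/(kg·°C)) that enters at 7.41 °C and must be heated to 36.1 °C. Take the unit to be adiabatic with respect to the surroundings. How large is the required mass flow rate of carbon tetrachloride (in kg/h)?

Heat released by hot stream: Q = 412 × 0.850 × (519 − 243) = 96655 kJ/h
Energy balance on cold side (adiabatic exchanger): Q = ṁ_c·Cp_c·(T_c,out − T_c,in)
ṁ_c = 96655 / [0.850 × (36.1 − 7.41)] = 3963.5 kg/h

ṁ_c = 3960 kg/h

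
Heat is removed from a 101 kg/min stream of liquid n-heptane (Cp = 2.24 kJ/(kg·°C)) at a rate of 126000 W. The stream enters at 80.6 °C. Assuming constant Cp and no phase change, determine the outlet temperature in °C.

Q = 126000 W = 7560 kJ/min
ΔT = Q/(ṁ·Cp) = 7560/(101×2.24) = 33.416 K
T_out = 80.6 − 33.416 = 47.184 °C

T_out = 47.2 °C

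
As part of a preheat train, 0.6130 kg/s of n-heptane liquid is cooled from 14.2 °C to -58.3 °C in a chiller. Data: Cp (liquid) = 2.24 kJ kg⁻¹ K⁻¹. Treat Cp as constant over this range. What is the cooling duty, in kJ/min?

Q = ṁ·Cp·ΔT = 0.6130 × 2.24 × (-58.3 − 14.2) = -99.551 kJ/s
Cooling duty = 5973.1 kJ/min

Q_c = 5970 kJ/min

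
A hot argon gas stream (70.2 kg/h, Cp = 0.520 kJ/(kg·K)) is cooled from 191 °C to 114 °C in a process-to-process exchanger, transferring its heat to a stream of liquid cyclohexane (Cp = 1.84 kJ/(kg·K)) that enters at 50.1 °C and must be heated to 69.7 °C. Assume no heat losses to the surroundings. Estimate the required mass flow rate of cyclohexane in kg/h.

Heat released by hot stream: Q = 70.2 × 0.520 × (191 − 114) = 2810.8 kJ/h
Energy balance on cold side (adiabatic exchanger): Q = ṁ_c·Cp_c·(T_c,out − T_c,in)
ṁ_c = 2810.8 / [1.84 × (69.7 − 50.1)] = 77.939 kg/h

ṁ_c = 77.9 kg/h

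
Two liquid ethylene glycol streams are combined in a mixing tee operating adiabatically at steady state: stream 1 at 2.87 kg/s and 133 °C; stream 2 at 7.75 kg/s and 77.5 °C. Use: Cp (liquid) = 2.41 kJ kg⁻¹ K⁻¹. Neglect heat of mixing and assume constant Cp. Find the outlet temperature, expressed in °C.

T_out = 92.5 °C

Energy balance with Q = 0: Σ ṁᵢCp,ᵢ(T_out − Tᵢ) = 0
Σ ṁᵢCp,ᵢTᵢ = 2.87×2.41×133 + 7.75×2.41×77.5 = 2367.4
Σ ṁᵢCp,ᵢ = 2.87×2.41 + 7.75×2.41 = 25.594
T_out = 2367.4 / 25.594 = 92.499 °C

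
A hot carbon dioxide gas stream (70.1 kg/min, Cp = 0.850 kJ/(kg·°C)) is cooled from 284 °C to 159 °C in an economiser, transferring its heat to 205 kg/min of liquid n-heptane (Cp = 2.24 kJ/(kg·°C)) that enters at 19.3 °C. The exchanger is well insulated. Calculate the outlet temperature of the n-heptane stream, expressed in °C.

Heat released by hot stream: Q = 70.1 × 0.850 × (284 − 159) = 7448.1 kJ/min
Energy balance on cold side (adiabatic exchanger): Q = ṁ_c·Cp_c·(T_c,out − T_c,in)
T_c,out = 19.3 + 7448.1/(205 × 2.24) = 35.52 °C

T_c,out = 35.5 °C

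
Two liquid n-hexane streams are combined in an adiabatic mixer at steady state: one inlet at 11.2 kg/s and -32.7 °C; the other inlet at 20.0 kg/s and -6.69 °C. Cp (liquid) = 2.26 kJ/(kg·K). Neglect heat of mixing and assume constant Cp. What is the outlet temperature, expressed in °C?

No heat crosses the boundary, so H_out = H_in.
Σ ṁᵢCp,ᵢTᵢ = 11.2×2.26×-32.7 + 20.0×2.26×-6.69 = -1130.1
Σ ṁᵢCp,ᵢ = 11.2×2.26 + 20.0×2.26 = 70.512
T_out = -1130.1 / 70.512 = -16.027 °C

T_out = -16.0 °C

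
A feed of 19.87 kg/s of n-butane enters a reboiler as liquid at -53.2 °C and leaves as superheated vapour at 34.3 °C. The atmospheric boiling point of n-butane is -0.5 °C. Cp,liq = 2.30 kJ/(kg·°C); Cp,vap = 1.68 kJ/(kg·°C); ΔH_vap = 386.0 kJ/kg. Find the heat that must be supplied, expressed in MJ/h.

liquid -53.2→-0.5 °C: 121.21 kJ/kg
vaporisation at -0.5 °C: 386 kJ/kg
vapour -0.5→34.3 °C: 58.464 kJ/kg
Δh = 121.21 + 386 + 58.464 = 565.67 kJ/kg
Q = ṁ·Δh = 19.87 kg/s × 565.67 kJ/kg = 11240 kJ/s
|Q| = 11240 kW = 40464 MJ/h

Q = 40500 MJ/h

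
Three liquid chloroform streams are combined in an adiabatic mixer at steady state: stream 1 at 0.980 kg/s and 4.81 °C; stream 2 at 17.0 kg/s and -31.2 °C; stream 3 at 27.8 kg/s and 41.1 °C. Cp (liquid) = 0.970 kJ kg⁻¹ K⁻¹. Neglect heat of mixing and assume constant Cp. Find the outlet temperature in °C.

Energy balance with Q = 0: Σ ṁᵢCp,ᵢ(T_out − Tᵢ) = 0
Σ ṁᵢCp,ᵢTᵢ = 0.980×0.970×4.81 + 17.0×0.970×-31.2 + 27.8×0.970×41.1 = 598.39
Σ ṁᵢCp,ᵢ = 0.980×0.970 + 17.0×0.970 + 27.8×0.970 = 44.407
T_out = 598.39 / 44.407 = 13.475 °C

T_out = 13.5 °C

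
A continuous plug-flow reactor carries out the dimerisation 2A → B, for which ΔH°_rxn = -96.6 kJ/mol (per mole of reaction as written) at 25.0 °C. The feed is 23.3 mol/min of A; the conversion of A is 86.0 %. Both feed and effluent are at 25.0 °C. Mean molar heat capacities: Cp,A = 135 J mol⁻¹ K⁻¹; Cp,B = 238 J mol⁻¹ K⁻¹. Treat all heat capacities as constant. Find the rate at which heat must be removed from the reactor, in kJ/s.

Extent of reaction ξ = 0.860 × 23.3 / 2 = 10.019 mol/min
Reaction term: ξ·ΔH°_rxn = 10.019 × -96.6 = -967.84 kJ/min
Q = ΔH = -967.84 kJ/min = -16.131 kW
Heat removed = 16.131 kJ/s

Q_out = 16.1 kJ/s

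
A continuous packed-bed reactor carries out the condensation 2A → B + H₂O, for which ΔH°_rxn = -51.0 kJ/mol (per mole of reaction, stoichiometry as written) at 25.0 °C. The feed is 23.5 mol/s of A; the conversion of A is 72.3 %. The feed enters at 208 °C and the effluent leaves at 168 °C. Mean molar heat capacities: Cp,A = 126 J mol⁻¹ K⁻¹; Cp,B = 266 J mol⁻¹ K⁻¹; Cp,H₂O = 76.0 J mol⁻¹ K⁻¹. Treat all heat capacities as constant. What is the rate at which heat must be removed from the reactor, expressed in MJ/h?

Q_out = 1590 MJ/h

Extent of reaction ξ = 0.723 × 23.5 / 2 = 8.4953 mol/s
Reaction term: ξ·ΔH°_rxn = 8.4953 × -51.0 = -433.26 kJ/s
Sensible, feed 208→25 °C: -541.86 kJ/s
Outlet flows (mol/s): A 6.5095, B 8.4953, H₂O 8.4953
Sensible, products 25→168 °C: 532.76 kJ/s
Q = ΔH = -442.36 kJ/s = -442.36 kW
Heat removed = 1592.5 MJ/h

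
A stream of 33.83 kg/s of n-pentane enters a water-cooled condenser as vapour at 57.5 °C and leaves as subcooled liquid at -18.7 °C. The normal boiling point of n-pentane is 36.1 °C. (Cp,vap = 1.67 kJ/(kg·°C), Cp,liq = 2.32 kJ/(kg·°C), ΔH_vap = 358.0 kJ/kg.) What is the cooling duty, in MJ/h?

vapour 57.5→36.1 °C: -35.738 kJ/kg
condensation at 36.1 °C: -358 kJ/kg
liquid 36.1→-18.7 °C: -127.14 kJ/kg
Δh = -35.738 + -358 + -127.14 = -520.87 kJ/kg
Q = ṁ·Δh = 33.83 kg/s × -520.87 kJ/kg = -17621 kJ/s
|Q| = 17621 kW = 63436 MJ/h

Q_c = 63400 MJ/h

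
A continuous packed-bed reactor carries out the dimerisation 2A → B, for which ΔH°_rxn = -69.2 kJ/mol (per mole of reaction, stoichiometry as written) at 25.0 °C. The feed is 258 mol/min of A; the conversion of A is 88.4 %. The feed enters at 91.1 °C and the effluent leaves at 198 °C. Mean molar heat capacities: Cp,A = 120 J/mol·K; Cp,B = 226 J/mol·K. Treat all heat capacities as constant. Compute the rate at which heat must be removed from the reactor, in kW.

Q_out = 81.0 kW

Extent of reaction ξ = 0.884 × 258 / 2 = 114.04 mol/min
Reaction term: ξ·ΔH°_rxn = 114.04 × -69.2 = -7891.3 kJ/min
Sensible, feed 91.1→25 °C: -2046.5 kJ/min
Outlet flows (mol/min): A 29.928, B 114.04
Sensible, products 25→198 °C: 5079.9 kJ/min
Q = ΔH = -4857.9 kJ/min = -80.964 kW
Heat removed = 80.964 kW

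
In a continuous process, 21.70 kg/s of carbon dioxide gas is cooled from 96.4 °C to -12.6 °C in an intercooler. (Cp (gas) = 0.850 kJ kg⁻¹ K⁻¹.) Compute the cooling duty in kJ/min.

Q = ṁ·Cp·ΔT = 21.70 × 0.850 × (-12.6 − 96.4) = -2010.5 kJ/s
Cooling duty = 120630 kJ/min

Q_c = 121000 kJ/min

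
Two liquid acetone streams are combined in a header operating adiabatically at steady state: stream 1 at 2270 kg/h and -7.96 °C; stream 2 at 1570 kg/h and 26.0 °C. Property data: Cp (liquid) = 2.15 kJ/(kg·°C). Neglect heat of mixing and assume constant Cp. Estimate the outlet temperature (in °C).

T_out = 5.92 °C

Energy balance with Q = 0: Σ ṁᵢCp,ᵢ(T_out − Tᵢ) = 0
Σ ṁᵢCp,ᵢTᵢ = 2270×2.15×-7.96 + 1570×2.15×26.0 = 48914
Σ ṁᵢCp,ᵢ = 2270×2.15 + 1570×2.15 = 8256
T_out = 48914 / 8256 = 5.9247 °C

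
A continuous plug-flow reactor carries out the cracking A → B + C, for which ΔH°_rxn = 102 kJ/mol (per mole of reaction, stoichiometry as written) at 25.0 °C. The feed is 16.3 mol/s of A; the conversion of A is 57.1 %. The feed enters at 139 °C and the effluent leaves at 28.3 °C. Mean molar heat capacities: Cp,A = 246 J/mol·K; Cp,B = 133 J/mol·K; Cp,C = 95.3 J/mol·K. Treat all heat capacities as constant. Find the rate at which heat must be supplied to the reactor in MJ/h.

Extent of reaction ξ = 0.571 × 16.3 = 9.3073 mol/s
Reaction term: ξ·ΔH°_rxn = 9.3073 × 102 = 949.34 kJ/s
Sensible, feed 139→25 °C: -457.12 kJ/s
Outlet flows (mol/s): A 6.9927, B 9.3073, C 9.3073
Sensible, products 25→28.3 °C: 12.689 kJ/s
Q = ΔH = 504.92 kJ/s = 504.92 kW
Heat supplied = 1817.7 MJ/h

Q_in = 1820 MJ/h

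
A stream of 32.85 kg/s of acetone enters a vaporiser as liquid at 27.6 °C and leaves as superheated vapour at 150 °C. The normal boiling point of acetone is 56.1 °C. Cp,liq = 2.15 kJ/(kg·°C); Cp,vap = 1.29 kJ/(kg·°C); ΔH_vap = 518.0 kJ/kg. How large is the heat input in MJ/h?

Q = 82800 MJ/h

liquid 27.6→56.1 °C: 61.275 kJ/kg
vaporisation at 56.1 °C: 518 kJ/kg
vapour 56.1→150 °C: 121.13 kJ/kg
Δh = 61.275 + 518 + 121.13 = 700.41 kJ/kg
Q = ṁ·Δh = 32.85 kg/s × 700.41 kJ/kg = 23008 kJ/s
|Q| = 23008 kW = 82830 MJ/h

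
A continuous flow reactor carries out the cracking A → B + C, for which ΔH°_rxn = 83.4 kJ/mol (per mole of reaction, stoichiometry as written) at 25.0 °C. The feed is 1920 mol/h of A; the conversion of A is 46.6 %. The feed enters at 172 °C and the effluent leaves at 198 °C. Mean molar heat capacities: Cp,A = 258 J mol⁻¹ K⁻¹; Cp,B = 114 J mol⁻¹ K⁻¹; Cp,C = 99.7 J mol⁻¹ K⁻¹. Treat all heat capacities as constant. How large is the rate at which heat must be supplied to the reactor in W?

Q_in = 22400 W

Extent of reaction ξ = 0.466 × 1920 = 894.72 mol/h
Reaction term: ξ·ΔH°_rxn = 894.72 × 83.4 = 74620 kJ/h
Sensible, feed 172→25 °C: -72818 kJ/h
Outlet flows (mol/h): A 1025.3, B 894.72, C 894.72
Sensible, products 25→198 °C: 78840 kJ/h
Q = ΔH = 80642 kJ/h = 22.401 kW
Heat supplied = 22401 W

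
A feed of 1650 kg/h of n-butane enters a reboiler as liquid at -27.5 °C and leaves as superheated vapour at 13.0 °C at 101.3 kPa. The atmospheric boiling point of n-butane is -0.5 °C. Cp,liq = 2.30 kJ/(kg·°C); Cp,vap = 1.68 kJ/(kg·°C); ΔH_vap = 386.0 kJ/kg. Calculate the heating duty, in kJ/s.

liquid -27.5→-0.5 °C: 62.1 kJ/kg
vaporisation at -0.5 °C: 386 kJ/kg
vapour -0.5→13.0 °C: 22.68 kJ/kg
Δh = 62.1 + 386 + 22.68 = 470.78 kJ/kg
Q = ṁ·Δh = 1650 kg/h × 470.78 kJ/kg = 776790 kJ/h
|Q| = 215.77 kW

Q = 216 kJ/s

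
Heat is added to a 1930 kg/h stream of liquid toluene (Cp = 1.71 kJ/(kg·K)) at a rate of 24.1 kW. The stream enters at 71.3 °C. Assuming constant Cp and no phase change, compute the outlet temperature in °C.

Q = 24.1 kW = 86760 kJ/h
ΔT = Q/(ṁ·Cp) = 86760/(1930×1.71) = 26.289 K
T_out = 71.3 + 26.289 = 97.589 °C

T_out = 97.6 °C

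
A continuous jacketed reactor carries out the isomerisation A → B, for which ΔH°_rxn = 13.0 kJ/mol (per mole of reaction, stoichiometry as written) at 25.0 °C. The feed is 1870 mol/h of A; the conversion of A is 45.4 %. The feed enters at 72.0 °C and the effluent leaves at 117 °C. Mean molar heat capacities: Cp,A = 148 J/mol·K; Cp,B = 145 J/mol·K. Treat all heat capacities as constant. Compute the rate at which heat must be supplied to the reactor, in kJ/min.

Extent of reaction ξ = 0.454 × 1870 = 848.98 mol/h
Reaction term: ξ·ΔH°_rxn = 848.98 × 13.0 = 11037 kJ/h
Sensible, feed 72.0→25 °C: -13008 kJ/h
Outlet flows (mol/h): A 1021, B 848.98
Sensible, products 25→117 °C: 25228 kJ/h
Q = ΔH = 23257 kJ/h = 6.4602 kW
Heat supplied = 387.61 kJ/min

Q_in = 388 kJ/min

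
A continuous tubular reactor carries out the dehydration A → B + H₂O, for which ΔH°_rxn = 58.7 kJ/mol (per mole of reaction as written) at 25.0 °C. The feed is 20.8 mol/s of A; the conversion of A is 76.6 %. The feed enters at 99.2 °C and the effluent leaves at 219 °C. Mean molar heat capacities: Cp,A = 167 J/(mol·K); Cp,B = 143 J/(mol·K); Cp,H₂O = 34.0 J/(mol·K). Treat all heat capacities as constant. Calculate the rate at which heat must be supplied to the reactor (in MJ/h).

Q_in = 4980 MJ/h

Extent of reaction ξ = 0.766 × 20.8 = 15.933 mol/s
Reaction term: ξ·ΔH°_rxn = 15.933 × 58.7 = 935.26 kJ/s
Sensible, feed 99.2→25 °C: -257.74 kJ/s
Outlet flows (mol/s): A 4.8672, B 15.933, H₂O 15.933
Sensible, products 25→219 °C: 704.79 kJ/s
Q = ΔH = 1382.3 kJ/s = 1382.3 kW
Heat supplied = 4976.3 MJ/h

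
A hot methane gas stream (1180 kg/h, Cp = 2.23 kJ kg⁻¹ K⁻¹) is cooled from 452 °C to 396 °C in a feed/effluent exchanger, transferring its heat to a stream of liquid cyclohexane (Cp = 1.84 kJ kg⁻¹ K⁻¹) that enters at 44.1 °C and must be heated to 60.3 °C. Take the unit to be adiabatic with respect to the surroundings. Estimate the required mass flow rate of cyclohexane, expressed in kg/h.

ṁ_c = 4940 kg/h

Heat released by hot stream: Q = 1180 × 2.23 × (452 − 396) = 147360 kJ/h
Energy balance on cold side (adiabatic exchanger): Q = ṁ_c·Cp_c·(T_c,out − T_c,in)
ṁ_c = 147360 / [1.84 × (60.3 − 44.1)] = 4943.6 kg/h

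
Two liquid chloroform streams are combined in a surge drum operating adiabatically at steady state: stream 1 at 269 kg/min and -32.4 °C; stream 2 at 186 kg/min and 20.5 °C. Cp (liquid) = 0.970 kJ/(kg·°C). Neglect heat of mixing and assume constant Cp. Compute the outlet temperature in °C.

T_out = -10.8 °C

No heat crosses the boundary, so H_out = H_in.
Σ ṁᵢCp,ᵢTᵢ = 269×0.970×-32.4 + 186×0.970×20.5 = -4755.5
Σ ṁᵢCp,ᵢ = 269×0.970 + 186×0.970 = 441.35
T_out = -4755.5 / 441.35 = -10.775 °C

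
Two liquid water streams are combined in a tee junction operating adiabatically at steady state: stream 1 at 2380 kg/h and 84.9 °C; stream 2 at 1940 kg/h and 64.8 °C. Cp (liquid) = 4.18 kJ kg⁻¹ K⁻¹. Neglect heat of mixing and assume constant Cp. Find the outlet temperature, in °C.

T_out = 75.9 °C

Energy balance with Q = 0: Σ ṁᵢCp,ᵢ(T_out − Tᵢ) = 0
Σ ṁᵢCp,ᵢTᵢ = 2380×4.18×84.9 + 1940×4.18×64.8 = 1.3701e+06
Σ ṁᵢCp,ᵢ = 2380×4.18 + 1940×4.18 = 18058
T_out = 1.3701e+06 / 18058 = 75.874 °C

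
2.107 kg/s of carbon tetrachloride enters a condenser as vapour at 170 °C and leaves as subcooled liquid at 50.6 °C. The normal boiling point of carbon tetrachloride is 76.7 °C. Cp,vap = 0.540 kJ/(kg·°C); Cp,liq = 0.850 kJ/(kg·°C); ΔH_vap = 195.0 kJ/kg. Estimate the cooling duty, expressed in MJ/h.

Q_c = 2030 MJ/h

vapour 170→76.7 °C: -50.382 kJ/kg
condensation at 76.7 °C: -195 kJ/kg
liquid 76.7→50.6 °C: -22.185 kJ/kg
Δh = -50.382 + -195 + -22.185 = -267.57 kJ/kg
Q = ṁ·Δh = 2.107 kg/s × -267.57 kJ/kg = -563.76 kJ/s
|Q| = 563.76 kW = 2029.5 MJ/h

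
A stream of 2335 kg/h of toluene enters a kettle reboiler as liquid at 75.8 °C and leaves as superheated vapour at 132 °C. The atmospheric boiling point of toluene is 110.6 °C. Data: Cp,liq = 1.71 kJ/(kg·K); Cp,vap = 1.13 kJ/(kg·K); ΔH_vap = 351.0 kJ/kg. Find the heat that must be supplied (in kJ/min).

Q = 16900 kJ/min

liquid 75.8→110.6 °C: 59.508 kJ/kg
vaporisation at 110.6 °C: 351 kJ/kg
vapour 110.6→132 °C: 24.182 kJ/kg
Δh = 59.508 + 351 + 24.182 = 434.69 kJ/kg
Q = ṁ·Δh = 2335 kg/h × 434.69 kJ/kg = 1.015e+06 kJ/h
|Q| = 281.94 kW = 16917 kJ/min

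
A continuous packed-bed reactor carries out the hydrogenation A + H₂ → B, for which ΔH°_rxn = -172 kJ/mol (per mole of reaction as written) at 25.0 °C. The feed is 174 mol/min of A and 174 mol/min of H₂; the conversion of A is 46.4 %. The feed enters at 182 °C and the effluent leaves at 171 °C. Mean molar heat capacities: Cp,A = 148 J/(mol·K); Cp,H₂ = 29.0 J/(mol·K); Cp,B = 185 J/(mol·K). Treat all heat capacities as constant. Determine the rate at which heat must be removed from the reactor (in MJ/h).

Q_out = 848 MJ/h

Extent of reaction ξ = 0.464 × 174 = 80.736 mol/min
Reaction term: ξ·ΔH°_rxn = 80.736 × -172 = -13887 kJ/min
Sensible, feed 182→25 °C: -4835.3 kJ/min
Outlet flows (mol/min): A 93.264, H₂ 93.264, B 80.736
Sensible, products 25→171 °C: 4590.8 kJ/min
Q = ΔH = -14131 kJ/min = -235.52 kW
Heat removed = 847.86 MJ/h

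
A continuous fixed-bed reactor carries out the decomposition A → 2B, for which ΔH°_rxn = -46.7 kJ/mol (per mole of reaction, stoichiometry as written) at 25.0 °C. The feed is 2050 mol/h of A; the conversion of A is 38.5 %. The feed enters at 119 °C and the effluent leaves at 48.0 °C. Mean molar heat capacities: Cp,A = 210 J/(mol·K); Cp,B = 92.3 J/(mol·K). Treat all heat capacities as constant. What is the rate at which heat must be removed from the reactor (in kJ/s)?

Extent of reaction ξ = 0.385 × 2050 = 789.25 mol/h
Reaction term: ξ·ΔH°_rxn = 789.25 × -46.7 = -36858 kJ/h
Sensible, feed 119→25 °C: -40467 kJ/h
Outlet flows (mol/h): A 1260.8, B 1578.5
Sensible, products 25→48.0 °C: 9440.4 kJ/h
Q = ΔH = -67885 kJ/h = -18.857 kW
Heat removed = 18.857 kJ/s

Q_out = 18.9 kJ/s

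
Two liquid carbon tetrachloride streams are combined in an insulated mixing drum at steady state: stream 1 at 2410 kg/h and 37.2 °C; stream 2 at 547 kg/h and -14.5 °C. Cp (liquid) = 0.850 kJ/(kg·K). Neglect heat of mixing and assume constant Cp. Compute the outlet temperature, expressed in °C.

T_out = 27.6 °C

No heat crosses the boundary, so H_out = H_in.
T_out = Σ ṁᵢCp,ᵢTᵢ / Σ ṁᵢCp,ᵢ
      = 69462 / 2513.4 = 27.636 °C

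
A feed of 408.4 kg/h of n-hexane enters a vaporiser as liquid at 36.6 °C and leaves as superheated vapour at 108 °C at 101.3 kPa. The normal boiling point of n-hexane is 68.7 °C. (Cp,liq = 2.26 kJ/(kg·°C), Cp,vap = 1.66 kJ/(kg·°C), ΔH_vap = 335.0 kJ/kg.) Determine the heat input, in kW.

Q = 53.6 kW

liquid 36.6→68.7 °C: 72.546 kJ/kg
vaporisation at 68.7 °C: 335 kJ/kg
vapour 68.7→108 °C: 65.238 kJ/kg
Δh = 72.546 + 335 + 65.238 = 472.78 kJ/kg
Q = ṁ·Δh = 408.4 kg/h × 472.78 kJ/kg = 193080 kJ/h
|Q| = 53.635 kW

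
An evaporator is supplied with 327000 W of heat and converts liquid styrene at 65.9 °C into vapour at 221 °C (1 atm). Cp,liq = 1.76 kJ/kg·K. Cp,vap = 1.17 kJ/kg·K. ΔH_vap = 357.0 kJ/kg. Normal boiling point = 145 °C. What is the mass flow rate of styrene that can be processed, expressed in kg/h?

ṁ = 2010 kg/h

Δh = 1.76×(145−65.9) + 357.0 + 1.17×(221−145) = 585.14 kJ/kg
Q = 327000 W = 327 kJ/s = 1.1772e+06 kJ/h
ṁ = Q/Δh = 1.1772e+06 / 585.14 = 2011.8 kg/h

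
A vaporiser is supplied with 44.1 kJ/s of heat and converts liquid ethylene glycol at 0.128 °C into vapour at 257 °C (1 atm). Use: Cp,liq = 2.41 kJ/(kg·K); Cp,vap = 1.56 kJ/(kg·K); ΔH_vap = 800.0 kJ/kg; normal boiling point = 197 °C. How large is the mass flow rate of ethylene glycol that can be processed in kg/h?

Δh = 2.41×(197−0.128) + 800.0 + 1.56×(257−197) = 1368.1 kJ/kg
Q = 44.1 kJ/s = 44.1 kJ/s = 158760 kJ/h
ṁ = Q/Δh = 158760 / 1368.1 = 116.05 kg/h

ṁ = 116 kg/h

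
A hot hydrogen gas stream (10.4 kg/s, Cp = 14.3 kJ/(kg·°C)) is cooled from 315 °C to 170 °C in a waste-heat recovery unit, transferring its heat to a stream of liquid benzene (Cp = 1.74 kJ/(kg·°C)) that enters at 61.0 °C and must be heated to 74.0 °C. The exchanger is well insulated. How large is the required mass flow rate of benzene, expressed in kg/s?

Heat released by hot stream: Q = 10.4 × 14.3 × (315 − 170) = 21564 kJ/s
Energy balance on cold side (adiabatic exchanger): Q = ṁ_c·Cp_c·(T_c,out − T_c,in)
ṁ_c = 21564 / [1.74 × (74.0 − 61.0)] = 953.33 kg/s

ṁ_c = 953 kg/s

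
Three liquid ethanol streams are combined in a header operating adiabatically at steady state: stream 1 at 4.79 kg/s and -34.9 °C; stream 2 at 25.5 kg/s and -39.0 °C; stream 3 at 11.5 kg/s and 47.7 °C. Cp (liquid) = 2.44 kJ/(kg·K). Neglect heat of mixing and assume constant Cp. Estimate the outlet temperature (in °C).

No heat crosses the boundary, so H_out = H_in.
Σ ṁᵢCp,ᵢTᵢ = 4.79×2.44×-34.9 + 25.5×2.44×-39.0 + 11.5×2.44×47.7 = -1496
Σ ṁᵢCp,ᵢ = 4.79×2.44 + 25.5×2.44 + 11.5×2.44 = 101.97
T_out = -1496 / 101.97 = -14.671 °C

T_out = -14.7 °C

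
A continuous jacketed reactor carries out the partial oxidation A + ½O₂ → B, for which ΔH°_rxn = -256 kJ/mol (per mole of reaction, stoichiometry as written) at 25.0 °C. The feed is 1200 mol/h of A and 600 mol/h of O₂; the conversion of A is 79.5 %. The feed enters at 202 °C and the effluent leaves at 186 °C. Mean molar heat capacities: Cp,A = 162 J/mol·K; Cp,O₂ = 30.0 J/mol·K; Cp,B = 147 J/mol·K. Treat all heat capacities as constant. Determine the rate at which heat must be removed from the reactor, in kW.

Q_out = 70.1 kW

Extent of reaction ξ = 0.795 × 1200 = 954 mol/h
Reaction term: ξ·ΔH°_rxn = 954 × -256 = -244220 kJ/h
Sensible, feed 202→25 °C: -37595 kJ/h
Outlet flows (mol/h): A 246, O₂ 123, B 954
Sensible, products 25→186 °C: 29589 kJ/h
Q = ΔH = -252230 kJ/h = -70.064 kW
Heat removed = 70.064 kW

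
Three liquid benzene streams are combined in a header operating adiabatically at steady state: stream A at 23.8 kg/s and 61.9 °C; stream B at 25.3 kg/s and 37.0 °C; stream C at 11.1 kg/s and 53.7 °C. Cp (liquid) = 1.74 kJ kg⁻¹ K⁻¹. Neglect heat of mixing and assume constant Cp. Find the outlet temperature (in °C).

No heat crosses the boundary, so H_out = H_in.
T_out = Σ ṁᵢCp,ᵢTᵢ / Σ ṁᵢCp,ᵢ
      = 5229.4 / 104.75 = 49.923 °C

T_out = 49.9 °C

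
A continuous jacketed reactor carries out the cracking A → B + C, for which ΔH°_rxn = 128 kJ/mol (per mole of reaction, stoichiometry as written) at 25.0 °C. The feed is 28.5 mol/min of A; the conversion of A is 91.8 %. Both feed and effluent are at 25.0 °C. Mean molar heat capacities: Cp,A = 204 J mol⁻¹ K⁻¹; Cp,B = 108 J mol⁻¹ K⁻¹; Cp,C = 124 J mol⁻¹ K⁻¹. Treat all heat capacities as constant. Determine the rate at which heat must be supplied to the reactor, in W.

Extent of reaction ξ = 0.918 × 28.5 = 26.163 mol/min
Reaction term: ξ·ΔH°_rxn = 26.163 × 128 = 3348.9 kJ/min
Q = ΔH = 3348.9 kJ/min = 55.814 kW
Heat supplied = 55814 W

Q_in = 55800 W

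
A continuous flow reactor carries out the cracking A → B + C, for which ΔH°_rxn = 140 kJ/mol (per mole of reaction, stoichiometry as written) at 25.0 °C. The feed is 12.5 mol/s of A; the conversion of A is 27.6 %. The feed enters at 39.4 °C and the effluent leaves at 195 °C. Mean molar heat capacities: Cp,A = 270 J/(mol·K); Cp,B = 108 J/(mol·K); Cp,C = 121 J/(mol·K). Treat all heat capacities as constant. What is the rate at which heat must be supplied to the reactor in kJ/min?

Extent of reaction ξ = 0.276 × 12.5 = 3.45 mol/s
Reaction term: ξ·ΔH°_rxn = 3.45 × 140 = 483 kJ/s
Sensible, feed 39.4→25 °C: -48.6 kJ/s
Outlet flows (mol/s): A 9.05, B 3.45, C 3.45
Sensible, products 25→195 °C: 549.7 kJ/s
Q = ΔH = 984.1 kJ/s = 984.1 kW
Heat supplied = 59046 kJ/min

Q_in = 59000 kJ/min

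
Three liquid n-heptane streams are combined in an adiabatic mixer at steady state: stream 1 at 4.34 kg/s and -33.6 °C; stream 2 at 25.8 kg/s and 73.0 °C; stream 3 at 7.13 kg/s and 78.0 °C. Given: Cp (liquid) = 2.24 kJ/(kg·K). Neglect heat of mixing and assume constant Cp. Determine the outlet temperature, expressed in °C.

Adiabatic, steady state ⇒ Σ ṁᵢCp,ᵢ(T_out − Tᵢ) = 0
Σ ṁᵢCp,ᵢTᵢ = 4.34×2.24×-33.6 + 25.8×2.24×73.0 + 7.13×2.24×78.0 = 5137.9
Σ ṁᵢCp,ᵢ = 4.34×2.24 + 25.8×2.24 + 7.13×2.24 = 83.485
T_out = 5137.9 / 83.485 = 61.543 °C

T_out = 61.5 °C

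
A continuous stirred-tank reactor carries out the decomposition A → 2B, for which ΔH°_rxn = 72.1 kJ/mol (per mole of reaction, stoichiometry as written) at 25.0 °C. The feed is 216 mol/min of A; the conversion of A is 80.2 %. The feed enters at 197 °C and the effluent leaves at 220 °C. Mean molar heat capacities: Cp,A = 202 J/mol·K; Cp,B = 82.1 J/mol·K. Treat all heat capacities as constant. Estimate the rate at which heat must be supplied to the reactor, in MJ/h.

Q_in = 733 MJ/h

Extent of reaction ξ = 0.802 × 216 = 173.23 mol/min
Reaction term: ξ·ΔH°_rxn = 173.23 × 72.1 = 12490 kJ/min
Sensible, feed 197→25 °C: -7504.7 kJ/min
Outlet flows (mol/min): A 42.768, B 346.46
Sensible, products 25→220 °C: 7231.3 kJ/min
Q = ΔH = 12217 kJ/min = 203.61 kW
Heat supplied = 733 MJ/h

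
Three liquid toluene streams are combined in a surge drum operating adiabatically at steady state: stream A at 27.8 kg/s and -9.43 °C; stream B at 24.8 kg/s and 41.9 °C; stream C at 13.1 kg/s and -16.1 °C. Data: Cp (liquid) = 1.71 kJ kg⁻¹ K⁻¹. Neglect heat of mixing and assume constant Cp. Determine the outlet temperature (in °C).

T_out = 8.62 °C

Adiabatic, steady state ⇒ Σ ṁᵢCp,ᵢ(T_out − Tᵢ) = 0
T_out = Σ ṁᵢCp,ᵢTᵢ / Σ ṁᵢCp,ᵢ
      = 967.96 / 112.35 = 8.6158 °C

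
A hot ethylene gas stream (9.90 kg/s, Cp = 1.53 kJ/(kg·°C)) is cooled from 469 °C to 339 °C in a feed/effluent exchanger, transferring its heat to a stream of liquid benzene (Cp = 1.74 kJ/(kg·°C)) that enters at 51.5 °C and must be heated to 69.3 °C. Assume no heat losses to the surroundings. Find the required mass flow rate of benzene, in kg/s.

Heat released by hot stream: Q = 9.90 × 1.53 × (469 − 339) = 1969.1 kJ/s
Energy balance on cold side (adiabatic exchanger): Q = ṁ_c·Cp_c·(T_c,out − T_c,in)
ṁ_c = 1969.1 / [1.74 × (69.3 − 51.5)] = 63.577 kg/s

ṁ_c = 63.6 kg/s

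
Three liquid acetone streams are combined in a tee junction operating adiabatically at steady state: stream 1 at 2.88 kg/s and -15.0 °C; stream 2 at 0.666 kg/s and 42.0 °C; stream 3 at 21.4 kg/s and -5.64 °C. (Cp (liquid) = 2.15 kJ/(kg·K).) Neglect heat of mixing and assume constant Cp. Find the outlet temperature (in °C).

Adiabatic, steady state ⇒ Σ ṁᵢCp,ᵢ(T_out − Tᵢ) = 0
T_out = Σ ṁᵢCp,ᵢTᵢ / Σ ṁᵢCp,ᵢ
      = -292.24 / 53.634 = -5.4487 °C

T_out = -5.45 °C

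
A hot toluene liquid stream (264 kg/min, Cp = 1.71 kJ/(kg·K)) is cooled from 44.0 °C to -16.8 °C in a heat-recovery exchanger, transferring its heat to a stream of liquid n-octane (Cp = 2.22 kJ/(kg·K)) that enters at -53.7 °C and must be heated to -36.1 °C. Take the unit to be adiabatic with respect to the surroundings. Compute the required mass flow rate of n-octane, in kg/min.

Heat released by hot stream: Q = 264 × 1.71 × (44.0 − -16.8) = 27448 kJ/min
Energy balance on cold side (adiabatic exchanger): Q = ṁ_c·Cp_c·(T_c,out − T_c,in)
ṁ_c = 27448 / [2.22 × (-36.1 − -53.7)] = 702.49 kg/min

ṁ_c = 702 kg/min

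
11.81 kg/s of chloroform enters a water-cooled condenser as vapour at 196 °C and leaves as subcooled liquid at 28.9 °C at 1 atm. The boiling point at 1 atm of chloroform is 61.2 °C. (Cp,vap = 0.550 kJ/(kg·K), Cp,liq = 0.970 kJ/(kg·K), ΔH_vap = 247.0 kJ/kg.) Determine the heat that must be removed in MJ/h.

Q_c = 15000 MJ/h

vapour 196→61.2 °C: -74.14 kJ/kg
condensation at 61.2 °C: -247 kJ/kg
liquid 61.2→28.9 °C: -31.331 kJ/kg
Δh = -74.14 + -247 + -31.331 = -352.47 kJ/kg
Q = ṁ·Δh = 11.81 kg/s × -352.47 kJ/kg = -4162.7 kJ/s
|Q| = 4162.7 kW = 14986 MJ/h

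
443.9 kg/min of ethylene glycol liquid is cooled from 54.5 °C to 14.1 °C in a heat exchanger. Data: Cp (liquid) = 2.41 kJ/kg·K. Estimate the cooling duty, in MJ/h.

Q = ṁ·Cp·ΔT = 443.9 × 2.41 × (14.1 − 54.5) = -43220 kJ/min
Converting: 43220 / 60 s = 720.33 kW
Cooling duty = 2593.2 MJ/h

Q_c = 2590 MJ/h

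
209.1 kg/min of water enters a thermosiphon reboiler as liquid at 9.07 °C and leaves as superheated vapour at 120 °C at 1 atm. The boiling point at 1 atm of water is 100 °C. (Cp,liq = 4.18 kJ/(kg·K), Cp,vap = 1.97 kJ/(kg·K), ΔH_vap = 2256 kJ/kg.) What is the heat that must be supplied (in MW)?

Q = 9.32 MW

liquid 9.07→100 °C: 380.09 kJ/kg
vaporisation at 100 °C: 2256 kJ/kg
vapour 100→120 °C: 39.4 kJ/kg
Δh = 380.09 + 2256 + 39.4 = 2675.5 kJ/kg
Q = ṁ·Δh = 209.1 kg/min × 2675.5 kJ/kg = 559440 kJ/min
|Q| = 9324.1 kW = 9.3241 MW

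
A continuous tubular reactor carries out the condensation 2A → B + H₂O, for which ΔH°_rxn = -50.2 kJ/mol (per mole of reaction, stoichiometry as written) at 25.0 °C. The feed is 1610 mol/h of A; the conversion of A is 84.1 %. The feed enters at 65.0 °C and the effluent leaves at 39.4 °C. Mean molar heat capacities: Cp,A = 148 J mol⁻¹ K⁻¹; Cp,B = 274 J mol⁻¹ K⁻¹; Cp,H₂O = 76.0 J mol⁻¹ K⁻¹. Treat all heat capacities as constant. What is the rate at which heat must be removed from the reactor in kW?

Extent of reaction ξ = 0.841 × 1610 / 2 = 677 mol/h
Reaction term: ξ·ΔH°_rxn = 677 × -50.2 = -33986 kJ/h
Sensible, feed 65.0→25 °C: -9531.2 kJ/h
Outlet flows (mol/h): A 255.99, B 677, H₂O 677
Sensible, products 25→39.4 °C: 3957.7 kJ/h
Q = ΔH = -39559 kJ/h = -10.989 kW
Heat removed = 10.989 kW

Q_out = 11.0 kW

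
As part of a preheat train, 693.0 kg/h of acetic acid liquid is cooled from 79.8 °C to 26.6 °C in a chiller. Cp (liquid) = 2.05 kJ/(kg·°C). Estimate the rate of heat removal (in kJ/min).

Q = ṁ·Cp·ΔT = 693.0 × 2.05 × (26.6 − 79.8) = -75579 kJ/h
Converting: 75579 / 3600 s = 20.994 kW
Cooling duty = 1259.6 kJ/min

Q_c = 1260 kJ/min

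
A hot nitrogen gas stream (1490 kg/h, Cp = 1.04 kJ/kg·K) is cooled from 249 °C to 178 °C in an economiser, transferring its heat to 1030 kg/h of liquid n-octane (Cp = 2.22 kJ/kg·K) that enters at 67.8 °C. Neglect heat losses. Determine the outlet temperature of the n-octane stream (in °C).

T_c,out = 116 °C

Heat released by hot stream: Q = 1490 × 1.04 × (249 − 178) = 110020 kJ/h
Energy balance on cold side (adiabatic exchanger): Q = ṁ_c·Cp_c·(T_c,out − T_c,in)
T_c,out = 67.8 + 110020/(1030 × 2.22) = 115.92 °C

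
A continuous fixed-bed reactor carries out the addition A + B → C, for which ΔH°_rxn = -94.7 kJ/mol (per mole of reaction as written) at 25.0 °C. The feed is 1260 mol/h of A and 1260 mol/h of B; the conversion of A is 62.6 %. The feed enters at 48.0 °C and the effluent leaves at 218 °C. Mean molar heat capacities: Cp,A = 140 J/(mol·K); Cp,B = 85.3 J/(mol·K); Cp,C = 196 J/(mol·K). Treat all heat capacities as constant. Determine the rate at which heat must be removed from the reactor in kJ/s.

Extent of reaction ξ = 0.626 × 1260 = 788.76 mol/h
Reaction term: ξ·ΔH°_rxn = 788.76 × -94.7 = -74696 kJ/h
Sensible, feed 48.0→25 °C: -6529.2 kJ/h
Outlet flows (mol/h): A 471.24, B 471.24, C 788.76
Sensible, products 25→218 °C: 50328 kJ/h
Q = ΔH = -30897 kJ/h = -8.5824 kW
Heat removed = 8.5824 kJ/s

Q_out = 8.58 kJ/s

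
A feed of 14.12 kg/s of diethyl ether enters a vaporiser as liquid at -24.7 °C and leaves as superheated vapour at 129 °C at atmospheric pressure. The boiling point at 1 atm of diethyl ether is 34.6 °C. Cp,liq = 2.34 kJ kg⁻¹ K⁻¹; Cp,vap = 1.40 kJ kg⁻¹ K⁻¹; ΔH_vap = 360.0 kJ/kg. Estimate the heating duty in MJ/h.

Q = 32100 MJ/h

liquid -24.7→34.6 °C: 138.76 kJ/kg
vaporisation at 34.6 °C: 360 kJ/kg
vapour 34.6→129 °C: 132.16 kJ/kg
Δh = 138.76 + 360 + 132.16 = 630.92 kJ/kg
Q = ṁ·Δh = 14.12 kg/s × 630.92 kJ/kg = 8908.6 kJ/s
|Q| = 8908.6 kW = 32071 MJ/h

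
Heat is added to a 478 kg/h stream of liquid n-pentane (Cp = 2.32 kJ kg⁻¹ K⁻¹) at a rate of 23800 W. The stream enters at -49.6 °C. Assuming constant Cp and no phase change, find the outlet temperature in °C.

T_out = 27.7 °C

Q = 23800 W = 85680 kJ/h
ΔT = Q/(ṁ·Cp) = 85680/(478×2.32) = 77.262 K
T_out = -49.6 + 77.262 = 27.662 °C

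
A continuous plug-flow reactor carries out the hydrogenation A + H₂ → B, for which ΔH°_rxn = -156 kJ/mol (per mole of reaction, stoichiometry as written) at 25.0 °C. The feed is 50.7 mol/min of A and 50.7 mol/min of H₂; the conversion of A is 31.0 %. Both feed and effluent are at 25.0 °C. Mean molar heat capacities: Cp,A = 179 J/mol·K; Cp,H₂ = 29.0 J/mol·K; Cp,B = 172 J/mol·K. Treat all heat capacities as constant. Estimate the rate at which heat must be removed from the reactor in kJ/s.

Extent of reaction ξ = 0.310 × 50.7 = 15.717 mol/min
Reaction term: ξ·ΔH°_rxn = 15.717 × -156 = -2451.9 kJ/min
Q = ΔH = -2451.9 kJ/min = -40.864 kW
Heat removed = 40.864 kJ/s

Q_out = 40.9 kJ/s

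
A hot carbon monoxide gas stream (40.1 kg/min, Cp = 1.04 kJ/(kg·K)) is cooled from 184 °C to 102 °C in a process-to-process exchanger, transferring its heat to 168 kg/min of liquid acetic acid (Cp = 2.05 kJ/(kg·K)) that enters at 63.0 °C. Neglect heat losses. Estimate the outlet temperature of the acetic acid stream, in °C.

Heat released by hot stream: Q = 40.1 × 1.04 × (184 − 102) = 3419.7 kJ/min
Energy balance on cold side (adiabatic exchanger): Q = ṁ_c·Cp_c·(T_c,out − T_c,in)
T_c,out = 63.0 + 3419.7/(168 × 2.05) = 72.93 °C

T_c,out = 72.9 °C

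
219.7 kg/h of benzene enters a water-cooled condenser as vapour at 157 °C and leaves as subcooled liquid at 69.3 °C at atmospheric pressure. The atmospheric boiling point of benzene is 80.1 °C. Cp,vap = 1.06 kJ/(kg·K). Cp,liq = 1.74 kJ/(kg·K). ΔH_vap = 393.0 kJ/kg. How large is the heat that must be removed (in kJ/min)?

Q_c = 1810 kJ/min

vapour 157→80.1 °C: -81.514 kJ/kg
condensation at 80.1 °C: -393 kJ/kg
liquid 80.1→69.3 °C: -18.792 kJ/kg
Δh = -81.514 + -393 + -18.792 = -493.31 kJ/kg
Q = ṁ·Δh = 219.7 kg/h × -493.31 kJ/kg = -108380 kJ/h
|Q| = 30.105 kW = 1806.3 kJ/min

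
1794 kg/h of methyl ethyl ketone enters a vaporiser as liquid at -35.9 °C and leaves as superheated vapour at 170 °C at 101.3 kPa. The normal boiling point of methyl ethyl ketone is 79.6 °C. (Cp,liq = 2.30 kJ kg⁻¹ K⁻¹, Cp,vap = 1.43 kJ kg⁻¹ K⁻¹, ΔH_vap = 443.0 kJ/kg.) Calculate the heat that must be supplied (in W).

Q = 418000 W

liquid -35.9→79.6 °C: 265.65 kJ/kg
vaporisation at 79.6 °C: 443 kJ/kg
vapour 79.6→170 °C: 129.27 kJ/kg
Δh = 265.65 + 443 + 129.27 = 837.92 kJ/kg
Q = ṁ·Δh = 1794 kg/h × 837.92 kJ/kg = 1.5032e+06 kJ/h
|Q| = 417.56 kW = 417560 W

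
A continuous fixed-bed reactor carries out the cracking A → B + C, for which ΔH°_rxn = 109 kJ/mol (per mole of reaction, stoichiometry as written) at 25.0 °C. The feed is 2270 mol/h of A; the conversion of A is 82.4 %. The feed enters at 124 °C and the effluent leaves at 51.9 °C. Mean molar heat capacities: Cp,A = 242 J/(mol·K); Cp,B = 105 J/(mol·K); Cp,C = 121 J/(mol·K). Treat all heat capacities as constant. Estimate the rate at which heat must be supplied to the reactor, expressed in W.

Q_in = 45400 W

Extent of reaction ξ = 0.824 × 2270 = 1870.5 mol/h
Reaction term: ξ·ΔH°_rxn = 1870.5 × 109 = 203880 kJ/h
Sensible, feed 124→25 °C: -54385 kJ/h
Outlet flows (mol/h): A 399.52, B 1870.5, C 1870.5
Sensible, products 25→51.9 °C: 13972 kJ/h
Q = ΔH = 163470 kJ/h = 45.408 kW
Heat supplied = 45408 W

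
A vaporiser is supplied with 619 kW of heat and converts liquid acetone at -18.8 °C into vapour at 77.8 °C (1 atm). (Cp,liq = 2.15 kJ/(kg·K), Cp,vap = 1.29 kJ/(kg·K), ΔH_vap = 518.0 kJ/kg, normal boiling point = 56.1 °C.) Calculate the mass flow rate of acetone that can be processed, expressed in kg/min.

Δh = 2.15×(56.1−-18.8) + 518.0 + 1.29×(77.8−56.1) = 707.03 kJ/kg
Q = 619 kW = 619 kJ/s = 37140 kJ/min
ṁ = Q/Δh = 37140 / 707.03 = 52.53 kg/min

ṁ = 52.5 kg/min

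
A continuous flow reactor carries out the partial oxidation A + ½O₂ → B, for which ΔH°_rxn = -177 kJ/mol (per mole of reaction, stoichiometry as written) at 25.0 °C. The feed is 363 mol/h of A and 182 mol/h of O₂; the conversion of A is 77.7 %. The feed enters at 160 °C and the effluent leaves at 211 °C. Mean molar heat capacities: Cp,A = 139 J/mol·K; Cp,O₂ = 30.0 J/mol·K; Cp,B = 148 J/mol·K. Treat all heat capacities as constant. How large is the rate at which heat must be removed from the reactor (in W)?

Q_out = 13200 W

Extent of reaction ξ = 0.777 × 363 = 282.05 mol/h
Reaction term: ξ·ΔH°_rxn = 282.05 × -177 = -49923 kJ/h
Sensible, feed 160→25 °C: -7548.8 kJ/h
Outlet flows (mol/h): A 80.949, O₂ 40.975, B 282.05
Sensible, products 25→211 °C: 10086 kJ/h
Q = ΔH = -47386 kJ/h = -13.163 kW
Heat removed = 13163 W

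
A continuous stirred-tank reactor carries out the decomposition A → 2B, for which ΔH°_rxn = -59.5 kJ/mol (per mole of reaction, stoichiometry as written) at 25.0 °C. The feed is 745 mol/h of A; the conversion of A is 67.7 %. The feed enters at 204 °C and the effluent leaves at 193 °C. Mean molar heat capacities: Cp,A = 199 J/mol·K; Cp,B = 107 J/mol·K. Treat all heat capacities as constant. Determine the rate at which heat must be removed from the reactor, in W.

Extent of reaction ξ = 0.677 × 745 = 504.37 mol/h
Reaction term: ξ·ΔH°_rxn = 504.37 × -59.5 = -30010 kJ/h
Sensible, feed 204→25 °C: -26538 kJ/h
Outlet flows (mol/h): A 240.63, B 1008.7
Sensible, products 25→193 °C: 26178 kJ/h
Q = ΔH = -30370 kJ/h = -8.436 kW
Heat removed = 8436 W

Q_out = 8440 W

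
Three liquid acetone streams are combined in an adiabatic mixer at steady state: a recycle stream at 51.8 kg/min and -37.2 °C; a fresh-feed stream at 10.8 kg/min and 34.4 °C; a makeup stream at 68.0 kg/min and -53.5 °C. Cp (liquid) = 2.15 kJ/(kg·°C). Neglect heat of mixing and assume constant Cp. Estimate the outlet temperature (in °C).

Adiabatic, steady state ⇒ Σ ṁᵢCp,ᵢ(T_out − Tᵢ) = 0
Σ ṁᵢCp,ᵢTᵢ = 51.8×2.15×-37.2 + 10.8×2.15×34.4 + 68.0×2.15×-53.5 = -11166
Σ ṁᵢCp,ᵢ = 51.8×2.15 + 10.8×2.15 + 68.0×2.15 = 280.79
T_out = -11166 / 280.79 = -39.766 °C

T_out = -39.8 °C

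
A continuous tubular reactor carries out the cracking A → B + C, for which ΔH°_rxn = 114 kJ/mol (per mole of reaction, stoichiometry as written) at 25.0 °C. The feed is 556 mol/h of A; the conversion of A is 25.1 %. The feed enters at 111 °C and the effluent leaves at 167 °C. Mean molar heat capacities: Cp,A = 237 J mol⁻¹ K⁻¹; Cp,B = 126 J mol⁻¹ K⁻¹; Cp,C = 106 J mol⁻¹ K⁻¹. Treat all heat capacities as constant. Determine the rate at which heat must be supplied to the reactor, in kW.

Q_in = 6.44 kW

Extent of reaction ξ = 0.251 × 556 = 139.56 mol/h
Reaction term: ξ·ΔH°_rxn = 139.56 × 114 = 15909 kJ/h
Sensible, feed 111→25 °C: -11332 kJ/h
Outlet flows (mol/h): A 416.44, B 139.56, C 139.56
Sensible, products 25→167 °C: 18613 kJ/h
Q = ΔH = 23190 kJ/h = 6.4415 kW
Heat supplied = 6.4415 kW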